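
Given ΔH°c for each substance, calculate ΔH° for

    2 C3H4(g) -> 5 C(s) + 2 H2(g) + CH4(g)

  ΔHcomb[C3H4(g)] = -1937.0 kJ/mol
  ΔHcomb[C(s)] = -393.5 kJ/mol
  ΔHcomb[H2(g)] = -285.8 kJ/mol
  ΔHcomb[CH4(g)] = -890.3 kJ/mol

ΔH° = -444.6 kJ/mol

Using ΔH = Σ nΔHc°(reactants) − Σ nΔHc°(products):
= [2·(-1937.0)] − [5·(-393.5) + 2·(-285.8) + 1·(-890.3)]
= -444.6 kJ/mol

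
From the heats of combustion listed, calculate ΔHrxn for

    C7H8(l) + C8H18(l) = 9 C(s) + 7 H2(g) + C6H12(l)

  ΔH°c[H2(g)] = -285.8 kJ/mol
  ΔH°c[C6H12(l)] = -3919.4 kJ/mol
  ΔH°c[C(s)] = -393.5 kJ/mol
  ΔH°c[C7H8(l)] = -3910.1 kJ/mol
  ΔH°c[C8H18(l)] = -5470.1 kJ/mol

Using ΔH = Σ nΔHc°(reactants) − Σ nΔHc°(products):
= [1·(-3910.1) + 1·(-5470.1)] − [9·(-393.5) + 7·(-285.8) + 1·(-3919.4)]
= 81.3 kJ/mol

ΔHrxn = 81.3 kJ/mol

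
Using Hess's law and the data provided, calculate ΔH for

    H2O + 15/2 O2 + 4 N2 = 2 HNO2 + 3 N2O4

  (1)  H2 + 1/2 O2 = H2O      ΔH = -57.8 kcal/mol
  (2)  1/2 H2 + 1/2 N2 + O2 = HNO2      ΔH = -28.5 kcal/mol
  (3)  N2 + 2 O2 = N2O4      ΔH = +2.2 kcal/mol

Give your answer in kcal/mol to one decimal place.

(1) reversed: +57.8 kcal/mol
(2) × 2: (2)·(-28.5) = -57.0 kcal/mol
(3) × 3: (3)·(+2.2) = +6.6 kcal/mol
ΔH = (-1)·(-57.8) + (2)·(-28.5) + (3)·(+2.2) = 7.4 kcal/mol

ΔH = 7.4 kcal/mol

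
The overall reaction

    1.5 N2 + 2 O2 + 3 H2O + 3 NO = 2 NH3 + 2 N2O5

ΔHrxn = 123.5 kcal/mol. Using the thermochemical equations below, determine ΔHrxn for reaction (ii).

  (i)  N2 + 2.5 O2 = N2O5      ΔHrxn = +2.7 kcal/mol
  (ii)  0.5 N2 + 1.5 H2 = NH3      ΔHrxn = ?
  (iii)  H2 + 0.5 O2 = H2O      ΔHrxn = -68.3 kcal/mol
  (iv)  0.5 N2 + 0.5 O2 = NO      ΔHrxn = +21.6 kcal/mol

ΔHrxn = -11.0 kcal/mol

(i) × 2 (scale by 2 for the 2 N2O5): (2)·(+2.7) = +5.4 kcal/mol
(ii) × 2 (scale by 2 for the 2 NH3): contributes 2·x
(iii) reversed and × 3 (H2O must end up as a reactant; scale by 3 for the 3 H2O): (-3)·(-68.3) = +204.9 kcal/mol
(iv) reversed and × 3 (reverse to put NO on the reactant side; ×3 to match 3 NO in the target): (-3)·(+21.6) = -64.8 kcal/mol
+123.5 = (+5.4) + (+204.9) + (-64.8) + 2·x
x = (+123.5 − (+145.5)) / (2) = -11.0 kcal/mol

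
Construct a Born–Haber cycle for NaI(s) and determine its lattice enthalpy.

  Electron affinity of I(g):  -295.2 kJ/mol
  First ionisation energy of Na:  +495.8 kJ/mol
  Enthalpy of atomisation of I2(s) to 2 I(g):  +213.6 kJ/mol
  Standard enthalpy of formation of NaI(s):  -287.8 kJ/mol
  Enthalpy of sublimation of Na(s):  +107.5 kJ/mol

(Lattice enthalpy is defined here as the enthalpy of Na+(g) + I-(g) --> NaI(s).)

ΔHf° = 1·ΔHsub + 1·(ΣIE) + 1/2·D(I2) + 1·EA + U
-287.8 = 1·(+107.5) + 1·(+495.8) + 1/2·(+213.6) + 1·(-295.2) + U
U = -287.8 − (+414.9) = -702.7 kJ/mol

U = -702.7 kJ/mol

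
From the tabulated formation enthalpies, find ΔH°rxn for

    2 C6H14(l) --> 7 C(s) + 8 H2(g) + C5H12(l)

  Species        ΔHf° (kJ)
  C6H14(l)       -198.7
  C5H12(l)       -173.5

ΔH°rxn = Σ nΔHf°(products) − Σ nΔHf°(reactants).
Products: 7·(+0.0) + 8·(+0.0) + 1·(-173.5) = -173.5
Reactants: 2·(-198.7) = -397.4
ΔH°rxn = (-173.5) − (-397.4) = 223.9 kJ

ΔH°rxn = 223.9 kJ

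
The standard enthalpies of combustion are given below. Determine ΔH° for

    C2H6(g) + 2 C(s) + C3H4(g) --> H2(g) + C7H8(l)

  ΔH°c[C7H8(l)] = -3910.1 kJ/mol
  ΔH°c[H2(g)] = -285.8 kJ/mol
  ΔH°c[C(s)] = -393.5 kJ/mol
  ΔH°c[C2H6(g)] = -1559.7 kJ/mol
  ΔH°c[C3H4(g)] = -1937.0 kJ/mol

Using ΔH = Σ nΔHc°(reactants) − Σ nΔHc°(products):
= [1·(-1559.7) + 2·(-393.5) + 1·(-1937.0)] − [1·(-285.8) + 1·(-3910.1)]
= -87.8 kJ/mol

ΔH° = -87.8 kJ/mol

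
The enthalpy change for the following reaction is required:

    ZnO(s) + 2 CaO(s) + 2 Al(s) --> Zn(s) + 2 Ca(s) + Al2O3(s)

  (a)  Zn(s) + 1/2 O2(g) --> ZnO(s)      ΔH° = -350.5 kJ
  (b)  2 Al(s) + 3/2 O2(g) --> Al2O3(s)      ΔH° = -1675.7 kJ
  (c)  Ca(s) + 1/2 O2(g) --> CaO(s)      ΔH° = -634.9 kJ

ΔH° = -55.4 kJ

(a) reversed: +350.5 kJ
(b) as written: -1675.7 kJ
(c) reversed and × 2: (-2)·(-634.9) = +1269.8 kJ
ΔH° = (+350.5) + (-1675.7) + (+1269.8) = -55.4 kJ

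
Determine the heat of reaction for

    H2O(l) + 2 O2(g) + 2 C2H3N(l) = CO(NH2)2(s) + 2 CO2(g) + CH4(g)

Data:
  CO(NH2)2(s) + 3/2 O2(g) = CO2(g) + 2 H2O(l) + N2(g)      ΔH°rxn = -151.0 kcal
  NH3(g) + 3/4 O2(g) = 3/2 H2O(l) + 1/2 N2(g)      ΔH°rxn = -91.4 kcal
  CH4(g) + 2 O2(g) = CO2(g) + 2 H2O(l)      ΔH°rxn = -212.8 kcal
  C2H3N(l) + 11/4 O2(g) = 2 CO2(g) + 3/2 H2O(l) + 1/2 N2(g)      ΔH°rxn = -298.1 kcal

ΔH°rxn = -232.4 kcal

equation 1 reversed (CO(NH2)2(s) must end up as a product): +151.0 kcal
equation 2: not needed (NH3(g) appears nowhere else).
equation 3 reversed (reverse to put CH4(g) on the product side): +212.8 kcal
equation 4 × 2 (scale by 2 for the 2 C2H3N(l)): (2)·(-298.1) = -596.2 kcal
Summing the manipulated equations, ΔH°rxn = (-1)·(-151.0) + (-1)·(-212.8) + (2)·(-298.1) = -232.4 kcal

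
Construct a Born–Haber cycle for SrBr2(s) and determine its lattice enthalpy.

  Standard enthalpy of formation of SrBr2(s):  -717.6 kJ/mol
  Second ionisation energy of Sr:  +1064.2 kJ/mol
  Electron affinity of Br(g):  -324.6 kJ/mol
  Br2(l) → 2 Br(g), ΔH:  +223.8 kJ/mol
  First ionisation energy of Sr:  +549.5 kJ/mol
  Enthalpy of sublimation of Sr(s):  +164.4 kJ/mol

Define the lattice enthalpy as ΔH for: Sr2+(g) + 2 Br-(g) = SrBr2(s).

U = -2070.3 kJ/mol

ΔHf° = 1·ΔHsub + 1·(ΣIE) + 1·D(Br2) + 2·EA + U
-717.6 = 1·(+164.4) + 1·(+1613.7) + 1·(+223.8) + 2·(-324.6) + U
U = -717.6 − (+1352.7) = -2070.3 kJ/mol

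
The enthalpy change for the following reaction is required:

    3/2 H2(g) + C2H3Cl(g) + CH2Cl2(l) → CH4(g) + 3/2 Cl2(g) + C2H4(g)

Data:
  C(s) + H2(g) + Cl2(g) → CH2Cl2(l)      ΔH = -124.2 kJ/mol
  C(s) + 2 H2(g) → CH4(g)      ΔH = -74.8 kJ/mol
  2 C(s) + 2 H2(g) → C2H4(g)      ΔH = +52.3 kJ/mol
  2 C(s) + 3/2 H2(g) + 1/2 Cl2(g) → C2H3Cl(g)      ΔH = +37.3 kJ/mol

ΔH = 64.4 kJ/mol

equation 1 reversed: +124.2 kJ/mol
equation 2 as written: -74.8 kJ/mol
equation 3 as written: +52.3 kJ/mol
equation 4 reversed: -37.3 kJ/mol
ΔH = (+124.2) + (-74.8) + (+52.3) + (-37.3) = 64.4 kJ/mol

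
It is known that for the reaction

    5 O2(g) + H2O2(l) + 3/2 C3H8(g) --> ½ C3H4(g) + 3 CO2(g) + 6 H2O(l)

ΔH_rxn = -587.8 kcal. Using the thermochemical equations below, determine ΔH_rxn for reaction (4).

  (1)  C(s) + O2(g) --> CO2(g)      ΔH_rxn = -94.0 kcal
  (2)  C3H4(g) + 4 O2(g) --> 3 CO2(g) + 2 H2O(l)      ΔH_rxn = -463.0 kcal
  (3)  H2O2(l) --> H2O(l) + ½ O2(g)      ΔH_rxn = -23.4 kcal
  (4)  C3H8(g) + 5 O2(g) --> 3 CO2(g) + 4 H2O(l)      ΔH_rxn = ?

(1): not needed (C(s) appears nowhere else).
(2) reversed and × 1/2 (C3H4(g) must end up as a product; ×1/2 to match 1/2 C3H4(g) in the target): (-1/2)·(-463.0) = +231.5 kcal
(3) as written (H2O2(l) already on the reactant side): -23.4 kcal
(4) × 3/2 (scale by 3/2 for the 3/2 C3H8(g)): contributes 3/2·x
-587.8 = (+231.5) + (-23.4) + 3/2·x
x = (-587.8 − (+208.1)) / (3/2) = -530.6 kcal

ΔH_rxn = -530.6 kcal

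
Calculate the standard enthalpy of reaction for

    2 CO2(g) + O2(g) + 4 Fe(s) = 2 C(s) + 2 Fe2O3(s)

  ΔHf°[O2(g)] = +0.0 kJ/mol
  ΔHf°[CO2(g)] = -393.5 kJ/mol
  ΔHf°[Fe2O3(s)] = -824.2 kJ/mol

Products: 2·(+0.0) + 2·(-824.2) = -1648.4
Reactants: 2·(-393.5) + 1·(+0.0) + 4·(+0.0) = -787.0
ΔH° = (-1648.4) − (-787.0) = -861.4 kJ/mol

ΔH° = -861.4 kJ/mol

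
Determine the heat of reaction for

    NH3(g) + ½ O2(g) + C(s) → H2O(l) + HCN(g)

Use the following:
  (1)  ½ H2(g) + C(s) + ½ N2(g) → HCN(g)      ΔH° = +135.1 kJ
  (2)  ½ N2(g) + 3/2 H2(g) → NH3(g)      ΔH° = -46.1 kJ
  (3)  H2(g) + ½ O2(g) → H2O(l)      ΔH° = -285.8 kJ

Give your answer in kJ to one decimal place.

ΔH° = -104.6 kJ

(1) as written (HCN(g) already on the product side): +135.1 kJ
(2) reversed (reverse to put NH3(g) on the reactant side): +46.1 kJ
(3) as written (H2O(l) already on the product side): -285.8 kJ
ΔH° = (1)·(+135.1) + (-1)·(-46.1) + (1)·(-285.8) = -104.6 kJ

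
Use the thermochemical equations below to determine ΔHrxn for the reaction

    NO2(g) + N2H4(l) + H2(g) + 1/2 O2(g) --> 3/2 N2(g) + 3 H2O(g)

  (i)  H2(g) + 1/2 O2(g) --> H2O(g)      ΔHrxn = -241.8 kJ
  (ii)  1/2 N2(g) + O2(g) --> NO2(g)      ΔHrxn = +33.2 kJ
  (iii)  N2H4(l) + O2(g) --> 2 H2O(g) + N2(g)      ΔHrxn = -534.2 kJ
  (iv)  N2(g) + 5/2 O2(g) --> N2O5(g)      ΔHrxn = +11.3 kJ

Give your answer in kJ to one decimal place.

ΔHrxn = -809.2 kJ

(i) as written: -241.8 kJ
(ii) reversed: -33.2 kJ
(iii) as written: -534.2 kJ
(iv): not needed.
Summing the manipulated equations, ΔHrxn = (-241.8) + (-33.2) + (-534.2) = -809.2 kJ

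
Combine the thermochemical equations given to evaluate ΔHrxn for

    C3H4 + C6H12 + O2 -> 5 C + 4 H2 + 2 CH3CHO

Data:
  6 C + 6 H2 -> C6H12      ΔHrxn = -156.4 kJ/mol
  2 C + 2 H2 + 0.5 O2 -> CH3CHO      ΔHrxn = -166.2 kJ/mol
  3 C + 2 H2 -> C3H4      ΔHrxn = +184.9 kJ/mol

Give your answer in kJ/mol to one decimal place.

equation 1 reversed: +156.4 kJ/mol
equation 2 × 2: (2)·(-166.2) = -332.4 kJ/mol
equation 3 reversed: -184.9 kJ/mol
Since enthalpy is a state function, ΔHrxn = (-1)·(-156.4) + (2)·(-166.2) + (-1)·(+184.9) = -360.9 kJ/mol

ΔHrxn = -360.9 kJ/mol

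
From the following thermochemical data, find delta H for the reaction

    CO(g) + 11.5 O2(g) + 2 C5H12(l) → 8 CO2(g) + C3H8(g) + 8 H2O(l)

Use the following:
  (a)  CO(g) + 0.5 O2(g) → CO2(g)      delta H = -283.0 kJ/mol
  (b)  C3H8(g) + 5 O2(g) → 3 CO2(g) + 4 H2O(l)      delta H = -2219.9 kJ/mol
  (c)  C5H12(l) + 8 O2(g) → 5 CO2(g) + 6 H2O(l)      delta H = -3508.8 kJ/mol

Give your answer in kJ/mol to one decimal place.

(a) as written (CO(g) already on the reactant side): -283.0 kJ/mol
(b) reversed (reverse to put C3H8(g) on the product side): +2219.9 kJ/mol
(c) × 2 (×2 to match 2 C5H12(l) in the target): (2)·(-3508.8) = -7017.6 kJ/mol
delta H = (-283.0) + (+2219.9) + (-7017.6) = -5080.7 kJ/mol

delta H = -5080.7 kJ/mol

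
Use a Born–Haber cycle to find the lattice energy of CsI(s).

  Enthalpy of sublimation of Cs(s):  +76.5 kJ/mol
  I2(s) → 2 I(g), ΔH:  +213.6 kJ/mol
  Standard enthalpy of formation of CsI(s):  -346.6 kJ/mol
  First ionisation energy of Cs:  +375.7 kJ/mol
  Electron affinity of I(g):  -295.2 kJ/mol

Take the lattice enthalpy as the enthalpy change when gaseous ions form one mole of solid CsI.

U = -610.4 kJ/mol

ΔHf° = 1·ΔHsub + 1·(ΣIE) + 1/2·D(I2) + 1·EA + U
-346.6 = 1·(+76.5) + 1·(+375.7) + 1/2·(+213.6) + 1·(-295.2) + U
U = -346.6 − (+263.8) = -610.4 kJ/mol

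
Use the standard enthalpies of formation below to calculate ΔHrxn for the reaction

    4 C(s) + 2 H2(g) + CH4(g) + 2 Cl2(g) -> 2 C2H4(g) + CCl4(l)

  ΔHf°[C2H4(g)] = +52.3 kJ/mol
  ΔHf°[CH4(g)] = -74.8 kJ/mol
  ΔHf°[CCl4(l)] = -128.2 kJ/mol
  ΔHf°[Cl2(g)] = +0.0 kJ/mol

Products: 2·(+52.3) + 1·(-128.2) = -23.6
Reactants: 4·(+0.0) + 2·(+0.0) + 1·(-74.8) + 2·(+0.0) = -74.8
ΔHrxn = (-23.6) − (-74.8) = 51.2 kJ/mol

ΔHrxn = 51.2 kJ/mol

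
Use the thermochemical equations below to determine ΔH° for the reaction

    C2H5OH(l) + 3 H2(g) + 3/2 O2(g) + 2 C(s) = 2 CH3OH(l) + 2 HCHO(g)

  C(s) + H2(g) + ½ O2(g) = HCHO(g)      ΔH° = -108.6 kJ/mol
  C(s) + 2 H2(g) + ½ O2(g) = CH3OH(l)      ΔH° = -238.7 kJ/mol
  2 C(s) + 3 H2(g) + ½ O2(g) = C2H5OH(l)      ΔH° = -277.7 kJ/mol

ΔH° = -416.9 kJ/mol

equation 1 × 2: (2)·(-108.6) = -217.2 kJ/mol
equation 2 × 2: (2)·(-238.7) = -477.4 kJ/mol
equation 3 reversed: +277.7 kJ/mol
Summing the manipulated equations, ΔH° = (-217.2) + (-477.4) + (+277.7) = -416.9 kJ/mol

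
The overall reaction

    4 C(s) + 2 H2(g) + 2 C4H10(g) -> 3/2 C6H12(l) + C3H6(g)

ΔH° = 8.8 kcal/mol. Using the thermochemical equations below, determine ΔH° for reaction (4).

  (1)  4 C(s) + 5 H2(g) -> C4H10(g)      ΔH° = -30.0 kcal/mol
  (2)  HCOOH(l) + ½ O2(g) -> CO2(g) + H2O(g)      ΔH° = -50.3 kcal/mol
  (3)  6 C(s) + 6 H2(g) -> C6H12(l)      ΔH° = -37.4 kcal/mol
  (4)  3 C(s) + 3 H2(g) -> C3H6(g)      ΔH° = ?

ΔH° = 4.9 kcal/mol

(1) reversed and × 2: (-2)·(-30.0) = +60.0 kcal/mol
(2): not needed.
(3) × 3/2: (3/2)·(-37.4) = -56.1 kcal/mol
(4) as written: contributes x
+8.8 = (+60.0) + (-56.1) + x
x = (+8.8 − (+3.9)) / (1) = 4.9 kcal/mol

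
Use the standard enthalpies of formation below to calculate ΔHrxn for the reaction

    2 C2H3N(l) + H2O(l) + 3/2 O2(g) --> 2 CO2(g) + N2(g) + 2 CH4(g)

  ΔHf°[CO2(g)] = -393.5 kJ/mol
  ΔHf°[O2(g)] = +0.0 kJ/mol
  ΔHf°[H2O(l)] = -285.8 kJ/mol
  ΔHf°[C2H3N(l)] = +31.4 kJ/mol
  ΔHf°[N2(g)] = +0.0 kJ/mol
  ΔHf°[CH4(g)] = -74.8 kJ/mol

ΔHrxn = -713.6 kJ/mol

ΔH°rxn = Σ nΔHf°(products) − Σ nΔHf°(reactants).
Products: 2·(-393.5) + 1·(+0.0) + 2·(-74.8) = -936.6
Reactants: 2·(+31.4) + 1·(-285.8) + 3/2·(+0.0) = -223.0
ΔHrxn = (-936.6) − (-223.0) = -713.6 kJ/mol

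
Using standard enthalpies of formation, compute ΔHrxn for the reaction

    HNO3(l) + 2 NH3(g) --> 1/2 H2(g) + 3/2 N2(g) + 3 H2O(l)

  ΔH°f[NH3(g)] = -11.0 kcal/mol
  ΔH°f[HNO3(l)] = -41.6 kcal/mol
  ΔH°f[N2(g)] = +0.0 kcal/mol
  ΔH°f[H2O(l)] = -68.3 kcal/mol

ΔHrxn = -141.3 kcal/mol

ΔH°rxn = Σ nΔHf°(products) − Σ nΔHf°(reactants).
Products: 1/2·(+0.0) + 3/2·(+0.0) + 3·(-68.3) = -204.9
Reactants: 1·(-41.6) + 2·(-11.0) = -63.6
ΔHrxn = (-204.9) − (-63.6) = -141.3 kcal/mol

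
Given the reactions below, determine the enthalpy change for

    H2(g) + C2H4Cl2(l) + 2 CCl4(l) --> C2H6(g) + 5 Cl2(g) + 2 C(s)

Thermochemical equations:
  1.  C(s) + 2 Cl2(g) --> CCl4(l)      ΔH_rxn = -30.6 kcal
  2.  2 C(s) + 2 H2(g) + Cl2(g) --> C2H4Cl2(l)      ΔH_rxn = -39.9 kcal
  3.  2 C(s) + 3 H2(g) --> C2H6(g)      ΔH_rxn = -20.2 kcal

eq. 1 reversed and × 2: (-2)·(-30.6) = +61.2 kcal
eq. 2 reversed: +39.9 kcal
eq. 3 as written: -20.2 kcal
Combining the equations, ΔH_rxn = (-2)·(-30.6) + (-1)·(-39.9) + (1)·(-20.2) = 80.9 kcal

ΔH_rxn = 80.9 kcal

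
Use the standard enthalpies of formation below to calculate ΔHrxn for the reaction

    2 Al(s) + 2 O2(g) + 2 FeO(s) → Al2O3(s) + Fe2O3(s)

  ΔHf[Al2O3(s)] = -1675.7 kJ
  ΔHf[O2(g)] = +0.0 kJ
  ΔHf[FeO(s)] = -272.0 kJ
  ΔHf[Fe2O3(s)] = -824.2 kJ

ΔHrxn = -1955.9 kJ

Products: 1·(-1675.7) + 1·(-824.2) = -2499.9
Reactants: 2·(+0.0) + 2·(+0.0) + 2·(-272.0) = -544.0
ΔHrxn = (-2499.9) − (-544.0) = -1955.9 kJ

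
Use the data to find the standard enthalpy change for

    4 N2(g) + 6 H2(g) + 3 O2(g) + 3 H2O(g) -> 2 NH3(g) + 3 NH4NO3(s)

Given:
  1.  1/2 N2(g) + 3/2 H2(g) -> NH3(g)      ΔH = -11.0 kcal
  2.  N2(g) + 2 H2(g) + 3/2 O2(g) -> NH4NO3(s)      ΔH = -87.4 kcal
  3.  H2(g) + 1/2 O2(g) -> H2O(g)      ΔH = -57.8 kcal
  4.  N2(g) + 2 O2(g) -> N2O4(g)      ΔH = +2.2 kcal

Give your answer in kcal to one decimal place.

ΔH = -110.8 kcal

eq. 1 × 2: (2)·(-11.0) = -22.0 kcal
eq. 2 × 3: (3)·(-87.4) = -262.2 kcal
eq. 3 reversed and × 3: (-3)·(-57.8) = +173.4 kcal
eq. 4: not needed.
Since enthalpy is a state function, ΔH = (2)·(-11.0) + (3)·(-87.4) + (-3)·(-57.8) = -110.8 kcal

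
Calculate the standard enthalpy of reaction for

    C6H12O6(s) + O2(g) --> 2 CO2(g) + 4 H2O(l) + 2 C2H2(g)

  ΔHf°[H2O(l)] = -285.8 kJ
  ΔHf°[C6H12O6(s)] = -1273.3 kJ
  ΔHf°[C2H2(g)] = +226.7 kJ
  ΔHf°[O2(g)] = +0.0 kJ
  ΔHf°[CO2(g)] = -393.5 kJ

ΔH°rxn = -203.5 kJ

Products: 2·(-393.5) + 4·(-285.8) + 2·(+226.7) = -1476.8
Reactants: 1·(-1273.3) + 1·(+0.0) = -1273.3
ΔH°rxn = (-1476.8) − (-1273.3) = -203.5 kJ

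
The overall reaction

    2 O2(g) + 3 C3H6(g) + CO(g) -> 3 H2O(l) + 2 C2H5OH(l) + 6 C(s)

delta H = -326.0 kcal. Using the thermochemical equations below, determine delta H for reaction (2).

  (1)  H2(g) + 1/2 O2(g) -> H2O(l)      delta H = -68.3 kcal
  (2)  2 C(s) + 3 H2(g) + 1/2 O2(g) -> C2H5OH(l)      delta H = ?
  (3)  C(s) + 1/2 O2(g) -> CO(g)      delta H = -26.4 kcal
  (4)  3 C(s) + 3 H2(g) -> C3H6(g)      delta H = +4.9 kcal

delta H = -66.4 kcal

(1) × 3: (3)·(-68.3) = -204.9 kcal
(2) × 2: contributes 2·x
(3) reversed: +26.4 kcal
(4) reversed and × 3: (-3)·(+4.9) = -14.7 kcal
-326.0 = (-204.9) + (+26.4) + (-14.7) + 2·x
x = (-326.0 − (-193.2)) / (2) = -66.4 kcal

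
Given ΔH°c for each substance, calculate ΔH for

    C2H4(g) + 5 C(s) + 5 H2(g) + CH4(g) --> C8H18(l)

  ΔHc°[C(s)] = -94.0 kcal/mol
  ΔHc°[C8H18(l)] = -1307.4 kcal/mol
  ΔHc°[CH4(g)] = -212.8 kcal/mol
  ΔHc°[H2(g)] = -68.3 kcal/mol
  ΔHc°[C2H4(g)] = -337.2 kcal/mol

Using ΔH = Σ nΔHc°(reactants) − Σ nΔHc°(products):
= [1·(-337.2) + 5·(-94.0) + 5·(-68.3) + 1·(-212.8)] − [1·(-1307.4)]
= -54.1 kcal/mol

ΔH = -54.1 kcal/mol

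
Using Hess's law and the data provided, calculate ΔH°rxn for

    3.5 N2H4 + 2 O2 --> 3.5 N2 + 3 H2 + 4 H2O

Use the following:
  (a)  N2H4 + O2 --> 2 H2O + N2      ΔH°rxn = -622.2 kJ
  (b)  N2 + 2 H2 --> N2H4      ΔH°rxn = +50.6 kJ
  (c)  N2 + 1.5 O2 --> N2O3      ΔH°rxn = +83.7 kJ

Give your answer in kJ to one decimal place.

ΔH°rxn = -1320.3 kJ

(a) × 2 (×2 to match 4 H2O in the target): (2)·(-622.2) = -1244.4 kJ
(b) reversed and × 3/2 (reverse to put H2 on the product side; ×3/2 to match 3 H2 in the target): (-3/2)·(+50.6) = -75.9 kJ
(c): not needed (N2O3 appears nowhere else).
By Hess's law, ΔH°rxn = (-1244.4) + (-75.9) = -1320.3 kJ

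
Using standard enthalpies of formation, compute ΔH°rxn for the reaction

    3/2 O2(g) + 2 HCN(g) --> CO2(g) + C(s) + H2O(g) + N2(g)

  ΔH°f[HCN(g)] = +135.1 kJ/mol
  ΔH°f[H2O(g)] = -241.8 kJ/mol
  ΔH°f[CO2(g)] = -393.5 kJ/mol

Products: 1·(-393.5) + 1·(+0.0) + 1·(-241.8) + 1·(+0.0) = -635.3
Reactants: 3/2·(+0.0) + 2·(+135.1) = +270.2
ΔH°rxn = (-635.3) − (+270.2) = -905.5 kJ/mol

ΔH°rxn = -905.5 kJ/mol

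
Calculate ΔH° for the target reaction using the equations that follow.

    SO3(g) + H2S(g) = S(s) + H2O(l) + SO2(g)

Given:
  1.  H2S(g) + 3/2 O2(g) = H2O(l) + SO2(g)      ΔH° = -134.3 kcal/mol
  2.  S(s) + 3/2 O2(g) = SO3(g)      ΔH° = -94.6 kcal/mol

eq. 1 as written: -134.3 kcal/mol
eq. 2 reversed: +94.6 kcal/mol
ΔH° = (1)·(-134.3) + (-1)·(-94.6) = -39.7 kcal/mol

ΔH° = -39.7 kcal/mol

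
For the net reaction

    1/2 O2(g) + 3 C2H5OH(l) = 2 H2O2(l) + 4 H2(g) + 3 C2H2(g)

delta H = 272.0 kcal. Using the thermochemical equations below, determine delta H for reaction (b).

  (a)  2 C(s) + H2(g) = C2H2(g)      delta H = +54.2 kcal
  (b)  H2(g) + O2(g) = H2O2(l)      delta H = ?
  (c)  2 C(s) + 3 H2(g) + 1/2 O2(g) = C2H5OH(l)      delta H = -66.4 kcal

(a) × 3 (scale by 3 for the 3 C2H2(g)): (3)·(+54.2) = +162.6 kcal
(b) × 2 (×2 to match 2 H2O2(l) in the target): contributes 2·x
(c) reversed and × 3 (C2H5OH(l) must end up as a reactant; scale by 3 for the 3 C2H5OH(l)): (-3)·(-66.4) = +199.2 kcal
+272.0 = (+162.6) + (+199.2) + 2·x
x = (+272.0 − (+361.8)) / (2) = -44.9 kcal

delta H = -44.9 kcal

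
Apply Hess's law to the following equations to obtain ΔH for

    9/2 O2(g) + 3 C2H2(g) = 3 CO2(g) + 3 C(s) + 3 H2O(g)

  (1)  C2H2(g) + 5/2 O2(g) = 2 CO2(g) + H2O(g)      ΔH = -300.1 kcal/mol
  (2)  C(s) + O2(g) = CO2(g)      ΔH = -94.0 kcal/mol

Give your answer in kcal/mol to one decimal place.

ΔH = -618.3 kcal/mol

(1) × 3: (3)·(-300.1) = -900.3 kcal/mol
(2) reversed and × 3: (-3)·(-94.0) = +282.0 kcal/mol
ΔH = (-900.3) + (+282.0) = -618.3 kcal/mol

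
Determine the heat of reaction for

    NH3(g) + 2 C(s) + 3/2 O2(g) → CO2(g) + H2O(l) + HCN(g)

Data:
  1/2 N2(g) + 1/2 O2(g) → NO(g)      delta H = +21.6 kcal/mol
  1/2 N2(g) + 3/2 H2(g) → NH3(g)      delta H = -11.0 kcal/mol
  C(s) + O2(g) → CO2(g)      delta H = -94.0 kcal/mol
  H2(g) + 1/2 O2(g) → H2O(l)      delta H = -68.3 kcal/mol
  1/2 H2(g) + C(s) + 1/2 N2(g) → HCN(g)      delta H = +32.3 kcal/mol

delta H = -119.0 kcal/mol

equation 1: not needed (NO(g) appears nowhere else).
equation 2 reversed (reverse to put NH3(g) on the reactant side): +11.0 kcal/mol
equation 3 as written (CO2(g) already on the product side): -94.0 kcal/mol
equation 4 as written (H2O(l) already on the product side): -68.3 kcal/mol
equation 5 as written (HCN(g) already on the product side): +32.3 kcal/mol
Since enthalpy is a state function, delta H = (-1)·(-11.0) + (1)·(-94.0) + (1)·(-68.3) + (1)·(+32.3) = -119.0 kcal/mol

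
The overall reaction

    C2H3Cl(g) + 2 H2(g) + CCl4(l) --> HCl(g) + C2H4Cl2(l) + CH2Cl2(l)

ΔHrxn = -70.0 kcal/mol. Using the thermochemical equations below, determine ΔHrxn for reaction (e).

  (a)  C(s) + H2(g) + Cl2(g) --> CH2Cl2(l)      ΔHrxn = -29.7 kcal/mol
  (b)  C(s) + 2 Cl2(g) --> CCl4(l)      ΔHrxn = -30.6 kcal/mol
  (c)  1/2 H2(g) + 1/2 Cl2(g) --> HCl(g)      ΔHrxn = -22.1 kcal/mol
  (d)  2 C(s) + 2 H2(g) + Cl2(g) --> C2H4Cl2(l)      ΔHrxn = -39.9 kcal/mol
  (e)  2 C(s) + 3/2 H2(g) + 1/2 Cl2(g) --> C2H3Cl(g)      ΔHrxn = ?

ΔHrxn = 8.9 kcal/mol

(a) as written: -29.7 kcal/mol
(b) reversed: +30.6 kcal/mol
(c) as written: -22.1 kcal/mol
(d) as written: -39.9 kcal/mol
(e) reversed: contributes −x
-70.0 = (-29.7) + (+30.6) + (-22.1) + (-39.9) − x
x = (-70.0 − (-61.1)) / (-1) = 8.9 kcal/mol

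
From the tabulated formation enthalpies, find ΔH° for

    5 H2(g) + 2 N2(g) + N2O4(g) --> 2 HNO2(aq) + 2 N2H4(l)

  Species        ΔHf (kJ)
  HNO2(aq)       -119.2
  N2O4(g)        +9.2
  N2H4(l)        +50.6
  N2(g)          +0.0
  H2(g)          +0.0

Products: 2·(-119.2) + 2·(+50.6) = -137.2
Reactants: 5·(+0.0) + 2·(+0.0) + 1·(+9.2) = +9.2
ΔH° = (-137.2) − (+9.2) = -146.4 kJ

ΔH° = -146.4 kJ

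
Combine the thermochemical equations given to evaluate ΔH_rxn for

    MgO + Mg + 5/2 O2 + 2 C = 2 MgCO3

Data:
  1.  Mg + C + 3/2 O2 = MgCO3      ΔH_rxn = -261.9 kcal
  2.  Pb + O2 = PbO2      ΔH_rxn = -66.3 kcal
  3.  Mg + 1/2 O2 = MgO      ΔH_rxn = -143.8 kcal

ΔH_rxn = -380.0 kcal

eq. 1 × 2 (×2 to match 2 MgCO3 in the target): (2)·(-261.9) = -523.8 kcal
eq. 2: not needed (Pb appears nowhere else).
eq. 3 reversed (reverse to put MgO on the reactant side): +143.8 kcal
ΔH_rxn = (-523.8) + (+143.8) = -380.0 kcal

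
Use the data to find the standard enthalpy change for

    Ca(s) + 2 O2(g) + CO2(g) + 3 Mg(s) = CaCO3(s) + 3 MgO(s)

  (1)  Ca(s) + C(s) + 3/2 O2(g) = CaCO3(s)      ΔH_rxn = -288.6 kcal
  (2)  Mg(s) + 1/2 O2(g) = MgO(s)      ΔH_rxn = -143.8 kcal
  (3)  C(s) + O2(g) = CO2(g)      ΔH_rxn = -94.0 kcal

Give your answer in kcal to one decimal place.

(1) as written: -288.6 kcal
(2) × 3: (3)·(-143.8) = -431.4 kcal
(3) reversed: +94.0 kcal
Since enthalpy is a state function, ΔH_rxn = (1)·(-288.6) + (3)·(-143.8) + (-1)·(-94.0) = -626.0 kcal

ΔH_rxn = -626.0 kcal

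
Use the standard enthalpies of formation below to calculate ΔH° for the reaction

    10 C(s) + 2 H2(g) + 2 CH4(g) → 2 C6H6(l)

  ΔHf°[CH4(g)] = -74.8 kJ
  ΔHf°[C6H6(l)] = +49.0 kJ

ΔH° = 247.6 kJ

Products: 2·(+49.0) = +98.0
Reactants: 10·(+0.0) + 2·(+0.0) + 2·(-74.8) = -149.6
ΔH° = (+98.0) − (-149.6) = 247.6 kJ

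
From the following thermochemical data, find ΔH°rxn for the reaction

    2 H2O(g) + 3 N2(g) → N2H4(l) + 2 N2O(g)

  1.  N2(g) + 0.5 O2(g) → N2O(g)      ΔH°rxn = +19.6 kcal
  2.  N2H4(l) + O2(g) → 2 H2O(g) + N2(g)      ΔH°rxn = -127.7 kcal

ΔH°rxn = 166.9 kcal

eq. 1 × 2 (×2 to match 2 N2O(g) in the target): (2)·(+19.6) = +39.2 kcal
eq. 2 reversed (reverse to put N2H4(l) on the product side): +127.7 kcal
ΔH°rxn = (2)·(+19.6) + (-1)·(-127.7) = 166.9 kcal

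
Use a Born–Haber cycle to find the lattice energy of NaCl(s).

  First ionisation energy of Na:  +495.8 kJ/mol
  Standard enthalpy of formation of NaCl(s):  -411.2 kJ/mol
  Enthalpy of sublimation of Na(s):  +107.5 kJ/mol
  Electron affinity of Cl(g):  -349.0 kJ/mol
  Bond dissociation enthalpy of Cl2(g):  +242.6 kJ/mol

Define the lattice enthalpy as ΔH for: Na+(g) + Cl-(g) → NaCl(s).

ΔHf° = 1·ΔHsub + 1·(ΣIE) + 1/2·D(Cl2) + 1·EA + U
-411.2 = 1·(+107.5) + 1·(+495.8) + 1/2·(+242.6) + 1·(-349.0) + U
U = -411.2 − (+375.6) = -786.8 kJ/mol

U = -786.8 kJ/mol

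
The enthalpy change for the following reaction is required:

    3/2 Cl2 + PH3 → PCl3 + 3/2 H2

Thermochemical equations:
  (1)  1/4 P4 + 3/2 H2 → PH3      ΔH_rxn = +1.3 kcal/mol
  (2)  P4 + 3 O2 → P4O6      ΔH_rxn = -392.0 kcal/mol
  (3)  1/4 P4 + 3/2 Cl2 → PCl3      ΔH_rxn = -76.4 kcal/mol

ΔH_rxn = -77.7 kcal/mol

(1) reversed (PH3 must end up as a reactant): -1.3 kcal/mol
(2): not needed (P4O6 appears nowhere else).
(3) as written (PCl3 already on the product side): -76.4 kcal/mol
Summing the manipulated equations, ΔH_rxn = (-1)·(+1.3) + (1)·(-76.4) = -77.7 kcal/mol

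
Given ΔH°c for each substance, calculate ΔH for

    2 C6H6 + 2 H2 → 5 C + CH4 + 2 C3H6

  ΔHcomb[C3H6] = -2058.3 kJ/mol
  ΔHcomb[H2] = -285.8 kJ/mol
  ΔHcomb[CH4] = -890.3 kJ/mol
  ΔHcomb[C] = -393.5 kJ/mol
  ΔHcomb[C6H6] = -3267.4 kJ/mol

ΔH = -132.0 kJ/mol

Using ΔH = Σ nΔHc°(reactants) − Σ nΔHc°(products):
= [2·(-3267.4) + 2·(-285.8)] − [5·(-393.5) + 1·(-890.3) + 2·(-2058.3)]
= -132.0 kJ/mol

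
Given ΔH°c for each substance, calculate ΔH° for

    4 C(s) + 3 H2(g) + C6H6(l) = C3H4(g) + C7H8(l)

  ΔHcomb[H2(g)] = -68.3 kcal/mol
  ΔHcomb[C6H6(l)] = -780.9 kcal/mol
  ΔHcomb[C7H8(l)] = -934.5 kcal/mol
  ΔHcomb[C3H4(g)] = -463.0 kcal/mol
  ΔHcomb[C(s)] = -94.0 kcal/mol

ΔH° = 35.7 kcal/mol

With combustion enthalpies, reactants minus products:
= [4·(-94.0) + 3·(-68.3) + 1·(-780.9)] − [1·(-463.0) + 1·(-934.5)]
= 35.7 kcal/mol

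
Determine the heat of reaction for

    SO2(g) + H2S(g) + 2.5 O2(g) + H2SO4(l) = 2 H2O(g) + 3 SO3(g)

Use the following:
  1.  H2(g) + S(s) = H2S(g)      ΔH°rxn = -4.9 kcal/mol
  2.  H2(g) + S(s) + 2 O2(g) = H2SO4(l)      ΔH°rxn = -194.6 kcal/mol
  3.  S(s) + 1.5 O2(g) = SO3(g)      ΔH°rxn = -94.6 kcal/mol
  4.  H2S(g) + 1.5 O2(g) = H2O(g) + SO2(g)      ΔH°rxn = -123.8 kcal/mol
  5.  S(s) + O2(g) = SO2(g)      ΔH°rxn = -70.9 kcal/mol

eq. 1 as written: -4.9 kcal/mol
eq. 2 reversed (H2SO4(l) must end up as a reactant): +194.6 kcal/mol
eq. 3 × 3 (×3 to match 3 SO3(g) in the target): (3)·(-94.6) = -283.8 kcal/mol
eq. 4 × 2 (×2 to match 2 H2O(g) in the target): (2)·(-123.8) = -247.6 kcal/mol
eq. 5 reversed and × 3: (-3)·(-70.9) = +212.7 kcal/mol
By Hess's law, ΔH°rxn = (1)·(-4.9) + (-1)·(-194.6) + (3)·(-94.6) + (2)·(-123.8) + (-3)·(-70.9) = -129.0 kcal/mol

ΔH°rxn = -129.0 kcal/mol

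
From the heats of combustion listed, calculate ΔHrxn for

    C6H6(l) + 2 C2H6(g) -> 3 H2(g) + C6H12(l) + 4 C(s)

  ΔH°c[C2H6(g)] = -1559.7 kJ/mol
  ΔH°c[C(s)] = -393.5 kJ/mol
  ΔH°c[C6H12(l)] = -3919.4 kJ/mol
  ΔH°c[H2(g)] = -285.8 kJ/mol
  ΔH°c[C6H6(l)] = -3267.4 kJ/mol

ΔHrxn = -36.0 kJ/mol

With combustion enthalpies, reactants minus products:
= [1·(-3267.4) + 2·(-1559.7)] − [3·(-285.8) + 1·(-3919.4) + 4·(-393.5)]
= -36.0 kJ/mol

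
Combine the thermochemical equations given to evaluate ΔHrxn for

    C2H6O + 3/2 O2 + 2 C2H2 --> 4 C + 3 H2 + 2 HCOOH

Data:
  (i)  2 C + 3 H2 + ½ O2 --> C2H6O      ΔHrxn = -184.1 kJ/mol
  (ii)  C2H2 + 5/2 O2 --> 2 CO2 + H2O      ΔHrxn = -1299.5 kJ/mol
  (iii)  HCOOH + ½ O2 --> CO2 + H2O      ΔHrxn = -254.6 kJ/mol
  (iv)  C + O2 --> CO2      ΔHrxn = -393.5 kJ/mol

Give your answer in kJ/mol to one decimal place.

(i) reversed: +184.1 kJ/mol
(ii) × 2: (2)·(-1299.5) = -2599.0 kJ/mol
(iii) reversed and × 2: (-2)·(-254.6) = +509.2 kJ/mol
(iv) reversed and × 2: (-2)·(-393.5) = +787.0 kJ/mol
ΔHrxn = (+184.1) + (-2599.0) + (+509.2) + (+787.0) = -1118.7 kJ/mol

ΔHrxn = -1118.7 kJ/mol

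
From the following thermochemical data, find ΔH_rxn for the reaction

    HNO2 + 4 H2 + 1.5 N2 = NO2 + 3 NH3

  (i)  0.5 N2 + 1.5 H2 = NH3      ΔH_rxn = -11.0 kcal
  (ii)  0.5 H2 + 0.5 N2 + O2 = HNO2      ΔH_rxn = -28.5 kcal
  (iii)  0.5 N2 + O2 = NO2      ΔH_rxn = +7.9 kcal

ΔH_rxn = 3.4 kcal

(i) × 3 (scale by 3 for the 3 NH3): (3)·(-11.0) = -33.0 kcal
(ii) reversed (reverse to put HNO2 on the reactant side): +28.5 kcal
(iii) as written (NO2 already on the product side): +7.9 kcal
ΔH_rxn = (-33.0) + (+28.5) + (+7.9) = 3.4 kcal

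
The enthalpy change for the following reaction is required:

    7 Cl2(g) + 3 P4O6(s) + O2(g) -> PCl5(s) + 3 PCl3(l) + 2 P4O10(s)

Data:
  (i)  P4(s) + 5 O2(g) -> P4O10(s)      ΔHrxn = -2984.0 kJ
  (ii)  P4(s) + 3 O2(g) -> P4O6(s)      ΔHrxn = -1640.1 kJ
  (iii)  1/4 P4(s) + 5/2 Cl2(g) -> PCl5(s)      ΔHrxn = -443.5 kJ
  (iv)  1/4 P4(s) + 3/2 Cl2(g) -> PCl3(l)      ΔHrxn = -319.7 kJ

ΔHrxn = -2450.3 kJ

(i) × 2 (scale by 2 for the 2 P4O10(s)): (2)·(-2984.0) = -5968.0 kJ
(ii) reversed and × 3 (P4O6(s) must end up as a reactant; scale by 3 for the 3 P4O6(s)): (-3)·(-1640.1) = +4920.3 kJ
(iii) as written (PCl5(s) already on the product side): -443.5 kJ
(iv) × 3 (scale by 3 for the 3 PCl3(l)): (3)·(-319.7) = -959.1 kJ
ΔHrxn = (-5968.0) + (+4920.3) + (-443.5) + (-959.1) = -2450.3 kJ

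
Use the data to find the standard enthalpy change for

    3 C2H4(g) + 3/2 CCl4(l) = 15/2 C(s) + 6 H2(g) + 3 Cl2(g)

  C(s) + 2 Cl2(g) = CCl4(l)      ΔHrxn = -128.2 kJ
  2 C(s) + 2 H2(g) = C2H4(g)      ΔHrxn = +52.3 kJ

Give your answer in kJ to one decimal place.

equation 1 reversed and × 3/2 (reverse to put CCl4(l) on the reactant side; ×3/2 to match 3/2 CCl4(l) in the target): (-3/2)·(-128.2) = +192.3 kJ
equation 2 reversed and × 3 (reverse to put C2H4(g) on the reactant side; scale by 3 for the 3 C2H4(g)): (-3)·(+52.3) = -156.9 kJ
By Hess's law, ΔHrxn = (+192.3) + (-156.9) = 35.4 kJ

ΔHrxn = 35.4 kJ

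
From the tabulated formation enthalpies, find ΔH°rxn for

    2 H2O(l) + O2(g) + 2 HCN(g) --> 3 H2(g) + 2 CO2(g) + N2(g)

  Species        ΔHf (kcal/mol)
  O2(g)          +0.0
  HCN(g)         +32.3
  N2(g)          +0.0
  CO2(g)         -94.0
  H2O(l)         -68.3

ΔH°rxn = -116.0 kcal/mol

ΔH°rxn = Σ nΔHf°(products) − Σ nΔHf°(reactants).
Products: 3·(+0.0) + 2·(-94.0) + 1·(+0.0) = -188.0
Reactants: 2·(-68.3) + 1·(+0.0) + 2·(+32.3) = -72.0
ΔH°rxn = (-188.0) − (-72.0) = -116.0 kcal/mol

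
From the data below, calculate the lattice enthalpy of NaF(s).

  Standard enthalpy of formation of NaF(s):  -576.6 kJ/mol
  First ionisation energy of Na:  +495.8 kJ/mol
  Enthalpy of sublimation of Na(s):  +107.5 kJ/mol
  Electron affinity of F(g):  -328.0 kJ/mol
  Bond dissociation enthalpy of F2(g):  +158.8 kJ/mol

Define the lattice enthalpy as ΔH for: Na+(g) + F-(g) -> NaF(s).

ΔHf° = 1·ΔHsub + 1·(ΣIE) + 1/2·D(F2) + 1·EA + U
-576.6 = 1·(+107.5) + 1·(+495.8) + 1/2·(+158.8) + 1·(-328.0) + U
U = -576.6 − (+354.7) = -931.3 kJ/mol

U = -931.3 kJ/mol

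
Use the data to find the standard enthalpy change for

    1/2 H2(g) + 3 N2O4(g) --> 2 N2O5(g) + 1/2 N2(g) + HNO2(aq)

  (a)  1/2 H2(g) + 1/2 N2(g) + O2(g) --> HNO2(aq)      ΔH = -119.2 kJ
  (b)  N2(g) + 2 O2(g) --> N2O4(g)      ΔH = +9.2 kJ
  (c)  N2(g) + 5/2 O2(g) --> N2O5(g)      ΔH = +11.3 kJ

(a) as written (HNO2(aq) already on the product side): -119.2 kJ
(b) reversed and × 3 (N2O4(g) must end up as a reactant; scale by 3 for the 3 N2O4(g)): (-3)·(+9.2) = -27.6 kJ
(c) × 2 (scale by 2 for the 2 N2O5(g)): (2)·(+11.3) = +22.6 kJ
Since enthalpy is a state function, ΔH = (1)·(-119.2) + (-3)·(+9.2) + (2)·(+11.3) = -124.2 kJ

ΔH = -124.2 kJ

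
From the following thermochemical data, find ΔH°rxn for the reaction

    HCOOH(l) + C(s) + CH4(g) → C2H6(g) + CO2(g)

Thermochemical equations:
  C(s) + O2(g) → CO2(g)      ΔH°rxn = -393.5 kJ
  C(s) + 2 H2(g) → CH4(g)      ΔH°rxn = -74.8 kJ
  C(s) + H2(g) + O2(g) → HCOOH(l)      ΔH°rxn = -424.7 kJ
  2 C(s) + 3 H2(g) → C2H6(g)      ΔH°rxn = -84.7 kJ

ΔH°rxn = 21.3 kJ

equation 1 as written: -393.5 kJ
equation 2 reversed: +74.8 kJ
equation 3 reversed: +424.7 kJ
equation 4 as written: -84.7 kJ
Since enthalpy is a state function, ΔH°rxn = (-393.5) + (+74.8) + (+424.7) + (-84.7) = 21.3 kJ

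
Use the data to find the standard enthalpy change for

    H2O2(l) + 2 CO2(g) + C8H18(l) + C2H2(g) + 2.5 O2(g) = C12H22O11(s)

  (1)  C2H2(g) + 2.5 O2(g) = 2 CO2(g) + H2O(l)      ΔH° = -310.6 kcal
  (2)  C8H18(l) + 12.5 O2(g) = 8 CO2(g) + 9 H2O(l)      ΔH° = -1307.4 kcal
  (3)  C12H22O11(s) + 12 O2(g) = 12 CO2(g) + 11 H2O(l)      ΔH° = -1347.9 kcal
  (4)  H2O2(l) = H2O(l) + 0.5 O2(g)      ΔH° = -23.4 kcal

ΔH° = -293.5 kcal

(1) as written: -310.6 kcal
(2) as written: -1307.4 kcal
(3) reversed: +1347.9 kcal
(4) as written: -23.4 kcal
By Hess's law, ΔH° = (-310.6) + (-1307.4) + (+1347.9) + (-23.4) = -293.5 kcal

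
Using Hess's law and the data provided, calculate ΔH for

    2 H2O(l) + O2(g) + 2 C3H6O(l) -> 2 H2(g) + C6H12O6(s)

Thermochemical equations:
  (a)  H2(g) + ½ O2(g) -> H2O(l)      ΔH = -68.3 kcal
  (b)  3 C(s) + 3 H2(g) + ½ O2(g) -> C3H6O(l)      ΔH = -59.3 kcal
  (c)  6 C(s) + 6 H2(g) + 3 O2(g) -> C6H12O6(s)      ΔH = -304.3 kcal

ΔH = -49.1 kcal

(a) reversed and × 2: (-2)·(-68.3) = +136.6 kcal
(b) reversed and × 2: (-2)·(-59.3) = +118.6 kcal
(c) as written: -304.3 kcal
By Hess's law, ΔH = (-2)·(-68.3) + (-2)·(-59.3) + (1)·(-304.3) = -49.1 kcal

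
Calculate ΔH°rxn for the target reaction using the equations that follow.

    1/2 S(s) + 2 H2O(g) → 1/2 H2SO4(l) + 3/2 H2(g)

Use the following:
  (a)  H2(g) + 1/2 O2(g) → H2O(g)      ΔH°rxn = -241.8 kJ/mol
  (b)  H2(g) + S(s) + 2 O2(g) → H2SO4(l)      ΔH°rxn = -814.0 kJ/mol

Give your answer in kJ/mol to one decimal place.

ΔH°rxn = 76.6 kJ/mol

(a) reversed and × 2: (-2)·(-241.8) = +483.6 kJ/mol
(b) × 1/2: (1/2)·(-814.0) = -407.0 kJ/mol
Since enthalpy is a state function, ΔH°rxn = (-2)·(-241.8) + (1/2)·(-814.0) = 76.6 kJ/mol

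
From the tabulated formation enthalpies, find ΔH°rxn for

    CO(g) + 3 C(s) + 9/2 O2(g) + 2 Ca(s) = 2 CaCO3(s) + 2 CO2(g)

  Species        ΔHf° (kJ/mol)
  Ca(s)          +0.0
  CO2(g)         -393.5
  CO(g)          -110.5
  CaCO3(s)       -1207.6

ΔH°rxn = -3091.7 kJ/mol

Products: 2·(-1207.6) + 2·(-393.5) = -3202.2
Reactants: 1·(-110.5) + 3·(+0.0) + 9/2·(+0.0) + 2·(+0.0) = -110.5
ΔH°rxn = (-3202.2) − (-110.5) = -3091.7 kJ/mol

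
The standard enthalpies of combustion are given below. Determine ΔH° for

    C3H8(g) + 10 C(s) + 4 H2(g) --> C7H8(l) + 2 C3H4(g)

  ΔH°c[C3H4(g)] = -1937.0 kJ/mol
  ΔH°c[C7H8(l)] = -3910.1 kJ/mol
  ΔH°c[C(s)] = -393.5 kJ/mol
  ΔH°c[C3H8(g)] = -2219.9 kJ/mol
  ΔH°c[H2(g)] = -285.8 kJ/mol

With combustion enthalpies, reactants minus products:
= [1·(-2219.9) + 10·(-393.5) + 4·(-285.8)] − [1·(-3910.1) + 2·(-1937.0)]
= 486.0 kJ/mol

ΔH° = 486.0 kJ/mol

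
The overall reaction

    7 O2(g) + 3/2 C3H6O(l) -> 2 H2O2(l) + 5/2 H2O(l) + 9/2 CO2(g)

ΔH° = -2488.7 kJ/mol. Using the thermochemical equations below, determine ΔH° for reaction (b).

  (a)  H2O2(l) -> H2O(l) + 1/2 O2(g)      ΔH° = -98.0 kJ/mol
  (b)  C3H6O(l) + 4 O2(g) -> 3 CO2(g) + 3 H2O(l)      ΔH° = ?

(a) reversed and × 2: (-2)·(-98.0) = +196.0 kJ/mol
(b) × 3/2: contributes 3/2·x
-2488.7 = (+196.0) + 3/2·x
x = (-2488.7 − (+196.0)) / (3/2) = -1789.8 kJ/mol

ΔH° = -1789.8 kJ/mol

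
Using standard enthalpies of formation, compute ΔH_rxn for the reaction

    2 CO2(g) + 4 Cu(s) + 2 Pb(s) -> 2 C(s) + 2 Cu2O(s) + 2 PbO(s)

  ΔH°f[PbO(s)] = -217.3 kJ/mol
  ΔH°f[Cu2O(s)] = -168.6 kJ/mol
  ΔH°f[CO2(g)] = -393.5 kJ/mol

Products: 2·(+0.0) + 2·(-168.6) + 2·(-217.3) = -771.8
Reactants: 2·(-393.5) + 4·(+0.0) + 2·(+0.0) = -787.0
ΔH_rxn = (-771.8) − (-787.0) = 15.2 kJ/mol

ΔH_rxn = 15.2 kJ/mol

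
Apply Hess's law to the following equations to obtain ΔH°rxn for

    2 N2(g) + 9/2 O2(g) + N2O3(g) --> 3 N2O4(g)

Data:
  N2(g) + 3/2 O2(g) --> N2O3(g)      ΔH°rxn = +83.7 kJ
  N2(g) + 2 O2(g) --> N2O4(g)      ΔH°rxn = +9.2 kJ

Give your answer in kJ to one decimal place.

ΔH°rxn = -56.1 kJ

equation 1 reversed: -83.7 kJ
equation 2 × 3: (3)·(+9.2) = +27.6 kJ
Combining the equations, ΔH°rxn = (-1)·(+83.7) + (3)·(+9.2) = -56.1 kJ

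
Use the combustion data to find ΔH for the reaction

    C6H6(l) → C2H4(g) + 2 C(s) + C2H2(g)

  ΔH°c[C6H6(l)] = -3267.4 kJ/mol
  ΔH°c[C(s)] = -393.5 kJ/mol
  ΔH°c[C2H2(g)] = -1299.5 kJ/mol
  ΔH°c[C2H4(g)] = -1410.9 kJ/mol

With combustion enthalpies, reactants minus products:
= [1·(-3267.4)] − [1·(-1410.9) + 2·(-393.5) + 1·(-1299.5)]
= 230.0 kJ/mol

ΔH = 230.0 kJ/mol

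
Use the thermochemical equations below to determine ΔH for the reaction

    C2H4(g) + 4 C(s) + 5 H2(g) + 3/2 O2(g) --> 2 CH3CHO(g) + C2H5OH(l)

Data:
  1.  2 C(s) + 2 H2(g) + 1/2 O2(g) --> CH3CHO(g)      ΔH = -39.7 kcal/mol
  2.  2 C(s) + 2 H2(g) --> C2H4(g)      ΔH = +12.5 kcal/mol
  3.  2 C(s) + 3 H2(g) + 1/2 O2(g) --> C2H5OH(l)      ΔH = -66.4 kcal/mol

eq. 1 × 2: (2)·(-39.7) = -79.4 kcal/mol
eq. 2 reversed: -12.5 kcal/mol
eq. 3 as written: -66.4 kcal/mol
By Hess's law, ΔH = (-79.4) + (-12.5) + (-66.4) = -158.3 kcal/mol

ΔH = -158.3 kcal/mol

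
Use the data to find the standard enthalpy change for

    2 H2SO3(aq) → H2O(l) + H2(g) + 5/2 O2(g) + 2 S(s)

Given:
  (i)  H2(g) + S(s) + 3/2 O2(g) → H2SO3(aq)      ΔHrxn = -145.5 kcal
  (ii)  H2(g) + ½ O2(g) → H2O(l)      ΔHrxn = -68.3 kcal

(i) reversed and × 2: (-2)·(-145.5) = +291.0 kcal
(ii) as written: -68.3 kcal
ΔHrxn = (+291.0) + (-68.3) = 222.7 kcal

ΔHrxn = 222.7 kcal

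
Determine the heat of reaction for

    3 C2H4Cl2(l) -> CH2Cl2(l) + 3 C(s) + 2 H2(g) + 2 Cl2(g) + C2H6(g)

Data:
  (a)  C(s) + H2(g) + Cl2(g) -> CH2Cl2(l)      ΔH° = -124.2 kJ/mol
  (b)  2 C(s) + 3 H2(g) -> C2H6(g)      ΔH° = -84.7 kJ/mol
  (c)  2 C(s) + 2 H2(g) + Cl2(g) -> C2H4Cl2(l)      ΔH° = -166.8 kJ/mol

ΔH° = 291.5 kJ/mol

(a) as written: -124.2 kJ/mol
(b) as written: -84.7 kJ/mol
(c) reversed and × 3: (-3)·(-166.8) = +500.4 kJ/mol
Since enthalpy is a state function, ΔH° = (-124.2) + (-84.7) + (+500.4) = 291.5 kJ/mol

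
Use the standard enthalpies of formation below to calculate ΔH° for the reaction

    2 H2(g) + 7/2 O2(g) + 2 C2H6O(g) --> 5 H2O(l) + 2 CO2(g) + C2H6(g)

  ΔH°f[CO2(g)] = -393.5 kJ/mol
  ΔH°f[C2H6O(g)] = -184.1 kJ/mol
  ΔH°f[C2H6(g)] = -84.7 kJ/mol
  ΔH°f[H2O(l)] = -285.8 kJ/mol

Products: 5·(-285.8) + 2·(-393.5) + 1·(-84.7) = -2300.7
Reactants: 2·(+0.0) + 7/2·(+0.0) + 2·(-184.1) = -368.2
ΔH° = (-2300.7) − (-368.2) = -1932.5 kJ/mol

ΔH° = -1932.5 kJ/mol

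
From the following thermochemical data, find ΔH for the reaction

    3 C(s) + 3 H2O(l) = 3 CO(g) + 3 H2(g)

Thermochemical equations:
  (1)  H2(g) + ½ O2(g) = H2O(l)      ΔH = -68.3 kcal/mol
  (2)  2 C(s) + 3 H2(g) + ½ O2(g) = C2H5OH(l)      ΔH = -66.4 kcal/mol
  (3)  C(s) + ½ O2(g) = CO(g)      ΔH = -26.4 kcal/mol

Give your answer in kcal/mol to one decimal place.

(1) reversed and × 3 (reverse to put H2O(l) on the reactant side; ×3 to match 3 H2O(l) in the target): (-3)·(-68.3) = +204.9 kcal/mol
(2): not needed (C2H5OH(l) appears nowhere else).
(3) × 3 (scale by 3 for the 3 CO(g)): (3)·(-26.4) = -79.2 kcal/mol
Since enthalpy is a state function, ΔH = (+204.9) + (-79.2) = 125.7 kcal/mol

ΔH = 125.7 kcal/mol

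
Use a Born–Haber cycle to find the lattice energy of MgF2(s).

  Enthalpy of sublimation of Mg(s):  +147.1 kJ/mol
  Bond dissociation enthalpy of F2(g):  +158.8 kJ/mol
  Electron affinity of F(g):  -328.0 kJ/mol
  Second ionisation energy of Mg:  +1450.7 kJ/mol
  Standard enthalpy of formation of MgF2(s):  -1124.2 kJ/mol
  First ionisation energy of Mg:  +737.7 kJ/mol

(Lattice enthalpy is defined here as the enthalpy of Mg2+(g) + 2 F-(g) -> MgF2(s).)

ΔHf° = 1·ΔHsub + 1·(ΣIE) + 1·D(F2) + 2·EA + U
-1124.2 = 1·(+147.1) + 1·(+2188.4) + 1·(+158.8) + 2·(-328.0) + U
U = -1124.2 − (+1838.3) = -2962.5 kJ/mol

U = -2962.5 kJ/mol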